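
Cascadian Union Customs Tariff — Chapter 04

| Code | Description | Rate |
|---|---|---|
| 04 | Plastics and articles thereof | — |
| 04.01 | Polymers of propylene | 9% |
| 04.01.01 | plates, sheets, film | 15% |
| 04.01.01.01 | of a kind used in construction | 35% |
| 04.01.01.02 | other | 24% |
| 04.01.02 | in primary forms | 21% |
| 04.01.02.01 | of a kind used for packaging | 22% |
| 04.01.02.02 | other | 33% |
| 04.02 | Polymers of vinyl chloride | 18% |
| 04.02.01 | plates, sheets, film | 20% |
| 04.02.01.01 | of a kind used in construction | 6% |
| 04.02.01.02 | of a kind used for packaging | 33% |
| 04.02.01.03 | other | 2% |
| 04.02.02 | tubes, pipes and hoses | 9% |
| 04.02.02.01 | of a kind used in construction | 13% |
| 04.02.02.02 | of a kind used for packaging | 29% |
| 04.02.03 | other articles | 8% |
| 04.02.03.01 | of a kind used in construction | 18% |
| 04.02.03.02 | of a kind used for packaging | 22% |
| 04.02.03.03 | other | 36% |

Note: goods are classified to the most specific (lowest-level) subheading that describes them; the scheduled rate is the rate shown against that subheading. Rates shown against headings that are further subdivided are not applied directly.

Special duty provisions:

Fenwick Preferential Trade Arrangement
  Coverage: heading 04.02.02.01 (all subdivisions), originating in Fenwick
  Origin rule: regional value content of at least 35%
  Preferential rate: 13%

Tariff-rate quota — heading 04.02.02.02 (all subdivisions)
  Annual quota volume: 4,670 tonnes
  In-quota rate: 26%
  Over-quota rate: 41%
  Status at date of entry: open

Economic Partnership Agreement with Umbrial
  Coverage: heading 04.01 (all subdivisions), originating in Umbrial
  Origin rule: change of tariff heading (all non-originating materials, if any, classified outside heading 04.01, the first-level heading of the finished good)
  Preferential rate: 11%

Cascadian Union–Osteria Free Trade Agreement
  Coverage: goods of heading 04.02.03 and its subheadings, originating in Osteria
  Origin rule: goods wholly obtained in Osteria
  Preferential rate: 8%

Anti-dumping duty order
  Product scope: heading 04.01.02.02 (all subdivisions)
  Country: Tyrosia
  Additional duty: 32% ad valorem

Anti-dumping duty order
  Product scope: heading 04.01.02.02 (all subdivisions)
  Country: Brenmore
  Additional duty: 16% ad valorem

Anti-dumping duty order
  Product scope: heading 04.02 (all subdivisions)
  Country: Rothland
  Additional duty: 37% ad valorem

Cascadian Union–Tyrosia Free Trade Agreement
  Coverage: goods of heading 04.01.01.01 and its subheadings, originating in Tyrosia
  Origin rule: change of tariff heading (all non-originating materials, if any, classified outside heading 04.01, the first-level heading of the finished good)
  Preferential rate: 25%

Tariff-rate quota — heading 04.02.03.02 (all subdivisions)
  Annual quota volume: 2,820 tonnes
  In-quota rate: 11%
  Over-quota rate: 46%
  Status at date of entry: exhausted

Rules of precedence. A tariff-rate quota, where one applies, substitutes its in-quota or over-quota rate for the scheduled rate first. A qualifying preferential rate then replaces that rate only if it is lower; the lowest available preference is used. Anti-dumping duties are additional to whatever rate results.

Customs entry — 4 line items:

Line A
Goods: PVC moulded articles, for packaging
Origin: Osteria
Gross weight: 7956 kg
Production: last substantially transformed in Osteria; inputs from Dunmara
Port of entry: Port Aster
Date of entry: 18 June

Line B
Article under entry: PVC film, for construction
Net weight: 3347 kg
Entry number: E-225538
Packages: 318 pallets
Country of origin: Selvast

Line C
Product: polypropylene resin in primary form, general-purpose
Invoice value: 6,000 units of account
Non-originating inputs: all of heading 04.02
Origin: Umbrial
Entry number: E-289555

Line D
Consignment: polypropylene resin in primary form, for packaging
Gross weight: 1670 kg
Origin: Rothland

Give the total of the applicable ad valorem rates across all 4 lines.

Line A: PVC → 04.02; moulded articles → 04.02.03; for packaging → 04.02.03.02. Scheduled 22%. quota on 04.02.03.02 exhausted → over-quota 46%; Osteria agreement on 04.02.03: not wholly obtained. → 46%.
Line B: PVC → 04.02; film → 04.02.01; for construction → 04.02.01.01. Scheduled 6%. No special measure applies. → 6%.
Line C: polypropylene → 04.01; resin in primary form → 04.01.02; general-purpose → 04.01.02.02. Scheduled 33%. Umbrial agreement on 04.01: CTH met → 11% available; preferential 11%. → 11%.
Line D: polypropylene → 04.01; resin in primary form → 04.01.02; for packaging → 04.01.02.01. Scheduled 22%. No special measure applies. → 22%.
Sum: 46% + 6% + 11% + 22% = 85%.

85%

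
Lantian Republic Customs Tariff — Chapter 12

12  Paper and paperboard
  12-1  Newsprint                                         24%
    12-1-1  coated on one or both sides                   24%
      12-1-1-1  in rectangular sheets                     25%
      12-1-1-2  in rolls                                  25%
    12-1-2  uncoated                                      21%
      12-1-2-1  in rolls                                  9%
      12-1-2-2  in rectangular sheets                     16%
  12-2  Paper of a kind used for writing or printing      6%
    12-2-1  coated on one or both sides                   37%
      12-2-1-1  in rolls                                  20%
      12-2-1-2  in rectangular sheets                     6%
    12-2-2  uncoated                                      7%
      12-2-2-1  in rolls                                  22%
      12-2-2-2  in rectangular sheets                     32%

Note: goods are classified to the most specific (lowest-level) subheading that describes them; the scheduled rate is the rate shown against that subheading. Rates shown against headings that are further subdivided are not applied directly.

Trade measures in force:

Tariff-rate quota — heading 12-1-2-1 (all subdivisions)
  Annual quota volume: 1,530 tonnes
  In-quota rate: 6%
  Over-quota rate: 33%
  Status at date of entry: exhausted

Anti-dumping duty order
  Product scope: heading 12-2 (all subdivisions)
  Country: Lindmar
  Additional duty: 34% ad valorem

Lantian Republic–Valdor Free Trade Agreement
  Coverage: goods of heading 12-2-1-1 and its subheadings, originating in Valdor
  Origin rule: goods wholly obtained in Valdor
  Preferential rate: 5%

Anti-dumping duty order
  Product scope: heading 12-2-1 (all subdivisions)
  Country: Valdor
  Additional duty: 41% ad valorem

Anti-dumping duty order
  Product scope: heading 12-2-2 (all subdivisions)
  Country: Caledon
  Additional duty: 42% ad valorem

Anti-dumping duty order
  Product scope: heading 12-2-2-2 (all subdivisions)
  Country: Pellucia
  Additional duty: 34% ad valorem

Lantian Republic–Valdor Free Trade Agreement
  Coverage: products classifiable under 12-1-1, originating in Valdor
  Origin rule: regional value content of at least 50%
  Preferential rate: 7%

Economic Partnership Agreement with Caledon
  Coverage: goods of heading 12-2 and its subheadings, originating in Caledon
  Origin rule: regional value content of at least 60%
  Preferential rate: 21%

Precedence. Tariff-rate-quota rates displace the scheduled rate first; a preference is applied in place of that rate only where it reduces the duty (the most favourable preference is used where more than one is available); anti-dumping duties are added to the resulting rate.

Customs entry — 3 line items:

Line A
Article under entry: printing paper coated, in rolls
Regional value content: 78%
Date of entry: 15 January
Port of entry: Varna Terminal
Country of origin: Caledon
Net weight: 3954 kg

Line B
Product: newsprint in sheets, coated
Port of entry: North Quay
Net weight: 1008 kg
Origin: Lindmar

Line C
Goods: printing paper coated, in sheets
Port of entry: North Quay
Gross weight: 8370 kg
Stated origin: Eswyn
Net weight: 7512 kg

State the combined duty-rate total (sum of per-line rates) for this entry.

51%

Line A: printing paper → 12-2; coated → 12-2-1; in rolls → 12-2-1-1. Scheduled 20%. Caledon agreement on 12-2: RVC ≥ 60% → 21% available; preference 21% not lower than 20% → no reduction. → 20%.
Line B: newsprint → 12-1; coated → 12-1-1; in sheets → 12-1-1-1. Scheduled 25%. No special measure applies. → 25%.
Line C: printing paper → 12-2; coated → 12-2-1; in sheets → 12-2-1-2. Scheduled 6%. No special measure applies. → 6%.
Sum: 20% + 25% + 6% = 51%.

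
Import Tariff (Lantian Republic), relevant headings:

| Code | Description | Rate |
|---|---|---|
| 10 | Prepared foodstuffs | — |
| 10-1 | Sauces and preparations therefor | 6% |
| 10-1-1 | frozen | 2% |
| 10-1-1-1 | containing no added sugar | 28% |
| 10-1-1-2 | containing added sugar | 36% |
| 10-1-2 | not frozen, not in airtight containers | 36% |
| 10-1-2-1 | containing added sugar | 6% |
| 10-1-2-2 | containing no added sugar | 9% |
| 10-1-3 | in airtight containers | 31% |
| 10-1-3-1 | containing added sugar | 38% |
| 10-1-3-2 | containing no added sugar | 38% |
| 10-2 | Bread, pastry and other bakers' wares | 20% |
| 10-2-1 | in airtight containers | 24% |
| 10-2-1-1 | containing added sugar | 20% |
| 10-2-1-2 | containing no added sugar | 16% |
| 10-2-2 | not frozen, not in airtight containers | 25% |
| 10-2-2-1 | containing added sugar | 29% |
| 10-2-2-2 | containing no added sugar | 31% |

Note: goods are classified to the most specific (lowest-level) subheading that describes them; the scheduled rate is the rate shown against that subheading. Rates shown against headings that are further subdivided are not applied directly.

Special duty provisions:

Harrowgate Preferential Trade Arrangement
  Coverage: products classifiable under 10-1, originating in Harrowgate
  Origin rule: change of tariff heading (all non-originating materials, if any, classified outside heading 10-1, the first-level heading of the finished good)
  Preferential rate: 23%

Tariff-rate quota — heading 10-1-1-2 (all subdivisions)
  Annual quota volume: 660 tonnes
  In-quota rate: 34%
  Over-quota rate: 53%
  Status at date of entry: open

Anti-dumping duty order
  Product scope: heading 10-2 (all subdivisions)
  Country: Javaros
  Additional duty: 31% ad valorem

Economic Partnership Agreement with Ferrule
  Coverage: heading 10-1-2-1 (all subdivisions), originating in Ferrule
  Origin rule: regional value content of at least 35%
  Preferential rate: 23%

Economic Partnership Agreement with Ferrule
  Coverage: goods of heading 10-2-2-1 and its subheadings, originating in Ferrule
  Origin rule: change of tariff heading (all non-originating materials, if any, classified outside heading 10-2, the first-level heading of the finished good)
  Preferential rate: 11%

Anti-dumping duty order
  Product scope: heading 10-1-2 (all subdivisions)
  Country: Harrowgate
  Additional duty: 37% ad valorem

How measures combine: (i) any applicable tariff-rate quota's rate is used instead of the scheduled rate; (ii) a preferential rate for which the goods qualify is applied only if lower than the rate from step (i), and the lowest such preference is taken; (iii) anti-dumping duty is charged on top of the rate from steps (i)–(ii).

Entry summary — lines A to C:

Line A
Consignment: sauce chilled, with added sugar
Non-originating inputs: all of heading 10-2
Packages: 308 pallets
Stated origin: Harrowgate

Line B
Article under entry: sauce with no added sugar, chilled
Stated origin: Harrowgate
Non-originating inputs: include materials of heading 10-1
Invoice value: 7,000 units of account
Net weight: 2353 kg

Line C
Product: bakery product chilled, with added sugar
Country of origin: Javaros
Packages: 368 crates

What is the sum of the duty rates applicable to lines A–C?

149%

Line A: sauce → 10-1; chilled → 10-1-2; with added sugar → 10-1-2-1. Scheduled 6%. Harrowgate agreement on 10-1: CTH met → 23% available; preference 23% not lower than 6% → no reduction; anti-dumping (Harrowgate, 10-1-2): +37%; total 6% + 37% = 43%. → 43%.
Line B: sauce → 10-1; chilled → 10-1-2; with no added sugar → 10-1-2-2. Scheduled 9%. Harrowgate agreement on 10-1: CTH not met; anti-dumping (Harrowgate, 10-1-2): +37%; total 9% + 37% = 46%. → 46%.
Line C: bakery product → 10-2; chilled → 10-2-2; with added sugar → 10-2-2-1. Scheduled 29%. anti-dumping (Javaros, 10-2): +31%; total 29% + 31% = 60%. → 60%.
Sum: 43% + 46% + 60% = 149%.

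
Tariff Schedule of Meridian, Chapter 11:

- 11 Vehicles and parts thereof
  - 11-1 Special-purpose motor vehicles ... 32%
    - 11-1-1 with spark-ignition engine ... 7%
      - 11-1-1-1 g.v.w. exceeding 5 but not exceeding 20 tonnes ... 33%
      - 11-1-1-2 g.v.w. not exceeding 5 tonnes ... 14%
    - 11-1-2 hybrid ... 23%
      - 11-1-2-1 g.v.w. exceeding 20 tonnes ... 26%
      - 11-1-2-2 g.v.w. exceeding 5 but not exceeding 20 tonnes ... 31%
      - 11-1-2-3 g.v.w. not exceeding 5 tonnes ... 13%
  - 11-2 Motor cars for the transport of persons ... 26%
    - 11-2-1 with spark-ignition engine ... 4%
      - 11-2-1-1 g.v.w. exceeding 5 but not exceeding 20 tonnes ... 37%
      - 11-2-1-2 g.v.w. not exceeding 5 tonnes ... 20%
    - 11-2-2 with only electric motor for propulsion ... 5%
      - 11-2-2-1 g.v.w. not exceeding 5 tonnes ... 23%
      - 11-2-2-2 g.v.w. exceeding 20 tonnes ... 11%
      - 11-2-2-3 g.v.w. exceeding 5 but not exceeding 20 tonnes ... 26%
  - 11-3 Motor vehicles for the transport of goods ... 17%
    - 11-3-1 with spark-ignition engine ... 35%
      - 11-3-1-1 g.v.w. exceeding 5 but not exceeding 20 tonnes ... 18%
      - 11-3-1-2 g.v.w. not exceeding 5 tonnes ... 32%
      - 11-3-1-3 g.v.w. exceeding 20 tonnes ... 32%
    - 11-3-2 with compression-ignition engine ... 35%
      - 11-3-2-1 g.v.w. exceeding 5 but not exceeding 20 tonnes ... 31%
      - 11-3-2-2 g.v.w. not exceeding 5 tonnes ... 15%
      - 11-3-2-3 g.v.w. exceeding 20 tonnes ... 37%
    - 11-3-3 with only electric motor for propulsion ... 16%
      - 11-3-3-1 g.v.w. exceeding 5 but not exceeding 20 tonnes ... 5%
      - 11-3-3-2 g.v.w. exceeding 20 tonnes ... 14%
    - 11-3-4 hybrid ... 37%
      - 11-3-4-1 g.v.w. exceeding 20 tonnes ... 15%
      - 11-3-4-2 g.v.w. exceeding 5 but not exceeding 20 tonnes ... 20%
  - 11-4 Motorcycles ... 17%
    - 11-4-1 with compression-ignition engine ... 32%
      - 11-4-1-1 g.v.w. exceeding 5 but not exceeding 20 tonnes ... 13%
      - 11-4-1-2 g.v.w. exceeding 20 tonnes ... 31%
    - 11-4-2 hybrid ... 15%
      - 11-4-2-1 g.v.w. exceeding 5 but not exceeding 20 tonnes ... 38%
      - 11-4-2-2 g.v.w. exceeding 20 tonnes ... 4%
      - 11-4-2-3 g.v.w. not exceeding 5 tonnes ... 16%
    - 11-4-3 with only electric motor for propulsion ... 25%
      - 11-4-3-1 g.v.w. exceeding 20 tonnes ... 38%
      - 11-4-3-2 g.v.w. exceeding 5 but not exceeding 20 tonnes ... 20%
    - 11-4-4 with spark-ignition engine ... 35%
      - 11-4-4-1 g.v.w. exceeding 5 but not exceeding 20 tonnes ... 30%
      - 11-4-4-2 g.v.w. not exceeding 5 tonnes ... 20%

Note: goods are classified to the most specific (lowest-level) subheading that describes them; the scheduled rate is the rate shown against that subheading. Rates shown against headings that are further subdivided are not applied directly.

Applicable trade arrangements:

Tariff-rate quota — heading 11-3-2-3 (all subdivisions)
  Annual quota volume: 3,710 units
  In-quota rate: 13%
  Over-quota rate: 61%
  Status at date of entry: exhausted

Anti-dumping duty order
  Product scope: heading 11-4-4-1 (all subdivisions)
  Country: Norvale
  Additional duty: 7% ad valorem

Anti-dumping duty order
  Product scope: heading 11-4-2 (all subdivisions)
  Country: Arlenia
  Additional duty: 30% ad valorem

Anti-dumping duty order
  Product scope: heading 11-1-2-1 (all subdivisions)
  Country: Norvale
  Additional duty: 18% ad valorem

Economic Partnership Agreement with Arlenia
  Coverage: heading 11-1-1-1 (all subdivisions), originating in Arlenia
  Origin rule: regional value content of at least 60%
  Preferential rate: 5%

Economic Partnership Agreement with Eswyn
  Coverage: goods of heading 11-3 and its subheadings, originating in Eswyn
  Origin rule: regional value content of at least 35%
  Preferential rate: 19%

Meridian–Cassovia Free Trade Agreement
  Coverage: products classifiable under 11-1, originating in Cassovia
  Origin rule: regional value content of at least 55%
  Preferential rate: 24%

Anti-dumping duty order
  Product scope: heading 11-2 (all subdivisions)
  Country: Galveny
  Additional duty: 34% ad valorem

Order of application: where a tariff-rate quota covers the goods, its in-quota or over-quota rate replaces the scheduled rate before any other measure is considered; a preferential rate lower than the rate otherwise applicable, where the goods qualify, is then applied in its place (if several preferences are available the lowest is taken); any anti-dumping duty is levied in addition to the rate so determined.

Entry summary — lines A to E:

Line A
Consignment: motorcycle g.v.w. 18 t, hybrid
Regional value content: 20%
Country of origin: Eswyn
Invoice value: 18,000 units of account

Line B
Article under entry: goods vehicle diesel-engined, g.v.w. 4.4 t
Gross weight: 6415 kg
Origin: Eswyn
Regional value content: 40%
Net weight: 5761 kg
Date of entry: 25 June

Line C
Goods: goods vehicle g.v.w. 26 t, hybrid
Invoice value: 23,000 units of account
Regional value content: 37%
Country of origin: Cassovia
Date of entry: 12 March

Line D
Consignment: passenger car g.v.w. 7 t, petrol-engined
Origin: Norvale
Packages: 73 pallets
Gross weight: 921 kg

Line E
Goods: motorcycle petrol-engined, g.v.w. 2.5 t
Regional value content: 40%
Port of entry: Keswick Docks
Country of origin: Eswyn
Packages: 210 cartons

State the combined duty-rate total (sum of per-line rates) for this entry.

Line A: motorcycle → 11-4; hybrid → 11-4-2; g.v.w. 18 t → 11-4-2-1. Scheduled 38%. Eswyn agreement on 11-3: 11-4-2-1 not covered. → 38%.
Line B: goods vehicle → 11-3; diesel-engined → 11-3-2; g.v.w. 4.4 t → 11-3-2-2. Scheduled 15%. Eswyn agreement on 11-3: RVC ≥ 35% → 19% available; preference 19% not lower than 15% → no reduction. → 15%.
Line C: goods vehicle → 11-3; hybrid → 11-3-4; g.v.w. 26 t → 11-3-4-1. Scheduled 15%. Cassovia agreement on 11-1: 11-3-4-1 not covered. → 15%.
Line D: passenger car → 11-2; petrol-engined → 11-2-1; g.v.w. 7 t → 11-2-1-1. Scheduled 37%. No special measure applies. → 37%.
Line E: motorcycle → 11-4; petrol-engined → 11-4-4; g.v.w. 2.5 t → 11-4-4-2. Scheduled 20%. Eswyn agreement on 11-3: 11-4-4-2 not covered. → 20%.
Sum: 38% + 15% + 15% + 37% + 20% = 125%.

125%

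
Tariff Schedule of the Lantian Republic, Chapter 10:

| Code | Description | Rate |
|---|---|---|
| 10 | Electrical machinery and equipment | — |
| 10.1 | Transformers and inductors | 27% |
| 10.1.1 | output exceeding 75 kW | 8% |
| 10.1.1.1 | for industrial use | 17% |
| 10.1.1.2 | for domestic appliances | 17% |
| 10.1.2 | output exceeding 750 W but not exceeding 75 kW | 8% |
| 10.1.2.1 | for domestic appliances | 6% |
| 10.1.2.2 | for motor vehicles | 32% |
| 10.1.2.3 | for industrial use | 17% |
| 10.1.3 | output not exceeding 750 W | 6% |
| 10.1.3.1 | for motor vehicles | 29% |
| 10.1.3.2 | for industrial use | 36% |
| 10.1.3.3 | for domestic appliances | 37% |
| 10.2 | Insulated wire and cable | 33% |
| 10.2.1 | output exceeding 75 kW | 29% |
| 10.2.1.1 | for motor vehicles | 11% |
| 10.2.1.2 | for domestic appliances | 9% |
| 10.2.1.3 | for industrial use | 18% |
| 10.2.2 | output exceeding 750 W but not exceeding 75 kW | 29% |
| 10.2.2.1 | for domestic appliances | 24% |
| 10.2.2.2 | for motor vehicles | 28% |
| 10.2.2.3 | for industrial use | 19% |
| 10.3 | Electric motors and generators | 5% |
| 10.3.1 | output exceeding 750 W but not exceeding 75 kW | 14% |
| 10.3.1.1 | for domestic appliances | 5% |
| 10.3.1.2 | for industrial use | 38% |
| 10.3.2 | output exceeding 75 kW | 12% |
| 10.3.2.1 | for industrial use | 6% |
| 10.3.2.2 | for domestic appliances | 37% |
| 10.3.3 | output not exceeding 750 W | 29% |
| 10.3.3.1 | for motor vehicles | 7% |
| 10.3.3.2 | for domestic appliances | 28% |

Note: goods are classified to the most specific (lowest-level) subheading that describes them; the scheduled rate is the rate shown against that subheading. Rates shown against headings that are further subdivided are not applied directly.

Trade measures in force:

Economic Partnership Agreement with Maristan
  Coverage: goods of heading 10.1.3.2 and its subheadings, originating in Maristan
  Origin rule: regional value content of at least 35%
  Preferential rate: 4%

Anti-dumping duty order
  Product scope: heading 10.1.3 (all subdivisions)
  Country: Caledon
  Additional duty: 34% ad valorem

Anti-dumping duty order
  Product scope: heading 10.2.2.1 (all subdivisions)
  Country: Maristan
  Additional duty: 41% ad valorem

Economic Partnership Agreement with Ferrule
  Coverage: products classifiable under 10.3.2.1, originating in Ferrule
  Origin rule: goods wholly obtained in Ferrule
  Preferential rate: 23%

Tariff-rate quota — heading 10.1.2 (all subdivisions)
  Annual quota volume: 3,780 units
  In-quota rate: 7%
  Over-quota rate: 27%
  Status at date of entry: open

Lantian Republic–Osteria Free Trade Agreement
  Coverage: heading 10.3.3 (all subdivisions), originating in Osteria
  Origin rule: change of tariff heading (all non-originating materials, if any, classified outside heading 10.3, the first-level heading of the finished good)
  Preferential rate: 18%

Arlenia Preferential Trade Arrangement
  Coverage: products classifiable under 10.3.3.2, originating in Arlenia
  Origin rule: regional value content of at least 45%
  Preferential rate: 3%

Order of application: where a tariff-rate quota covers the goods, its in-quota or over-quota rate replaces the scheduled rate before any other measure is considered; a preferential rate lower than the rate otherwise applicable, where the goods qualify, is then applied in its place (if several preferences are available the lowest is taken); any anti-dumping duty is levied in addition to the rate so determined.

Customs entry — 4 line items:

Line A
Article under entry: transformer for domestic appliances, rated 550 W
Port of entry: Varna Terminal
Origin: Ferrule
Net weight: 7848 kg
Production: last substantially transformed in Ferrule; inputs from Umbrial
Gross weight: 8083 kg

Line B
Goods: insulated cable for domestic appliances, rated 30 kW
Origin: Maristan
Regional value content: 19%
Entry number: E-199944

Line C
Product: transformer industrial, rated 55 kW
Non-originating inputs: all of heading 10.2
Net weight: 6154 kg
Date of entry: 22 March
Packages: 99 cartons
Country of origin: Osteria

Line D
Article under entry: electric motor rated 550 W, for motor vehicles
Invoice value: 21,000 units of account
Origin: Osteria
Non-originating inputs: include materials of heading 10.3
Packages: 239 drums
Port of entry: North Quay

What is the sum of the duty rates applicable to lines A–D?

Line A: transformer → 10.1; rated 550 W → 10.1.3; for domestic appliances → 10.1.3.3. Scheduled 37%. Ferrule agreement on 10.3.2.1: 10.1.3.3 not covered. → 37%.
Line B: insulated cable → 10.2; rated 30 kW → 10.2.2; for domestic appliances → 10.2.2.1. Scheduled 24%. Maristan agreement on 10.1.3.2: 10.2.2.1 not covered; anti-dumping (Maristan, 10.2.2.1): +41%; total 24% + 41% = 65%. → 65%.
Line C: transformer → 10.1; rated 55 kW → 10.1.2; industrial → 10.1.2.3. Scheduled 17%. quota on 10.1.2 open → in-quota 7%; Osteria agreement on 10.3.3: 10.1.2.3 not covered. → 7%.
Line D: electric motor → 10.3; rated 550 W → 10.3.3; for motor vehicles → 10.3.3.1. Scheduled 7%. Osteria agreement on 10.3.3: CTH not met. → 7%.
Sum: 37% + 65% + 7% + 7% = 116%.

116%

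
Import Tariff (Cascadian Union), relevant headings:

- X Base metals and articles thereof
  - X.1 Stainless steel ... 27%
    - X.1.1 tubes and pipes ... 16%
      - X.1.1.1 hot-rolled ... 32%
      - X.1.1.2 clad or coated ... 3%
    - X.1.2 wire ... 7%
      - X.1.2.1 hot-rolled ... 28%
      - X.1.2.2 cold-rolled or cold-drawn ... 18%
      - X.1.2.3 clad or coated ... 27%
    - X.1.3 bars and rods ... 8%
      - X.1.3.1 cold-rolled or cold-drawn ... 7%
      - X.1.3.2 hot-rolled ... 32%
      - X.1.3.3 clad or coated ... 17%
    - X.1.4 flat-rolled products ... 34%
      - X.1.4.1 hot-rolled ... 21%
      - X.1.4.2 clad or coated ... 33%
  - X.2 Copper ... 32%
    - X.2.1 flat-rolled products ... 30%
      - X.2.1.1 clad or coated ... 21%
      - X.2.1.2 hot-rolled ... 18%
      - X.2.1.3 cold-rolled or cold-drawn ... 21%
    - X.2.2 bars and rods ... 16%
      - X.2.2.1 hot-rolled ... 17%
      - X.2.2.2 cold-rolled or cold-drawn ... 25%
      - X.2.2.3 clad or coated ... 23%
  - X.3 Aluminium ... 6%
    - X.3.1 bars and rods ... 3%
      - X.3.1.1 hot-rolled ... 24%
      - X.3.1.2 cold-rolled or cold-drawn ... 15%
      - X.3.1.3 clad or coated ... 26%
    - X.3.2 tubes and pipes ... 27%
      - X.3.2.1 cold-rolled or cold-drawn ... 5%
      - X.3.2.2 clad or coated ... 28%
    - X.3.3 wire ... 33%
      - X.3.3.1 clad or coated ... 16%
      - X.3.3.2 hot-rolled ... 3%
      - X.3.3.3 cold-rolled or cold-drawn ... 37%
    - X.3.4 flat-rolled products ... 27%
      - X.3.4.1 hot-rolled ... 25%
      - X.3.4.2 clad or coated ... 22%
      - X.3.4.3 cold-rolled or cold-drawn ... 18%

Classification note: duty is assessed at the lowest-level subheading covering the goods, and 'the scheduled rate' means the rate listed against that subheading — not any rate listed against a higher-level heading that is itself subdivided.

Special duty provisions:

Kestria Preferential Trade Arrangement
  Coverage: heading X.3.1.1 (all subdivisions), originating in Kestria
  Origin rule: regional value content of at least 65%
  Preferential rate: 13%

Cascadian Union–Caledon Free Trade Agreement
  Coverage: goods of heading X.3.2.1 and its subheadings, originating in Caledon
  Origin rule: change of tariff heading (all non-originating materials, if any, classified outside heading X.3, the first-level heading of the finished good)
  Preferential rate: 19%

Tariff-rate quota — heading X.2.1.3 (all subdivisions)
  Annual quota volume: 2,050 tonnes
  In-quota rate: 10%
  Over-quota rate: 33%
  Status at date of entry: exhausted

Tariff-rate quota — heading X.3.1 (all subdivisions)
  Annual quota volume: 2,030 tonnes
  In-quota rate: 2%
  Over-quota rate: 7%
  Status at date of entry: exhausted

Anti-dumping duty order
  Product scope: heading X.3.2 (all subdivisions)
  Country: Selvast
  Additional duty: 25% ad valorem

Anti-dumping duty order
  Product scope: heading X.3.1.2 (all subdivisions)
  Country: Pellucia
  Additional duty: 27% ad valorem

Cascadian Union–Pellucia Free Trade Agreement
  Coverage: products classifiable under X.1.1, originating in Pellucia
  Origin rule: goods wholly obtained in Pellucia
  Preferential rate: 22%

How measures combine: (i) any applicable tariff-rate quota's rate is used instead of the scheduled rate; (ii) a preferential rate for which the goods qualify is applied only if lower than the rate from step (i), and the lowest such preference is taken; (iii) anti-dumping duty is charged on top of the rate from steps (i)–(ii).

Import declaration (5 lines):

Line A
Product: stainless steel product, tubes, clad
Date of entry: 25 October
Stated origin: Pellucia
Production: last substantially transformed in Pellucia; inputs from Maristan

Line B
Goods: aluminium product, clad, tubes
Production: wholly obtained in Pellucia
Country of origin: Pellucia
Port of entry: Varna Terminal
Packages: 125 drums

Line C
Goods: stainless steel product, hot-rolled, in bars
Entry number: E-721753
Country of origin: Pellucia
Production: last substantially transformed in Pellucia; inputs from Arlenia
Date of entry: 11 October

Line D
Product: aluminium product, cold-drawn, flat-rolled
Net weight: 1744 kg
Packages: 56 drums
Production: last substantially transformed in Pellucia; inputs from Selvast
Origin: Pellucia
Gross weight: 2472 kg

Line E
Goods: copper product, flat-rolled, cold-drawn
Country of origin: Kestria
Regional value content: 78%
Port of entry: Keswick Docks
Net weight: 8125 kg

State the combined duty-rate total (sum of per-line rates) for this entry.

Line A: stainless steel → X.1; tubes → X.1.1; clad → X.1.1.2. Scheduled 3%. Pellucia agreement on X.1.1: not wholly obtained. → 3%.
Line B: aluminium → X.3; tubes → X.3.2; clad → X.3.2.2. Scheduled 28%. Pellucia agreement on X.1.1: X.3.2.2 not covered. → 28%.
Line C: stainless steel → X.1; in bars → X.1.3; hot-rolled → X.1.3.2. Scheduled 32%. Pellucia agreement on X.1.1: X.1.3.2 not covered. → 32%.
Line D: aluminium → X.3; flat-rolled → X.3.4; cold-drawn → X.3.4.3. Scheduled 18%. Pellucia agreement on X.1.1: X.3.4.3 not covered. → 18%.
Line E: copper → X.2; flat-rolled → X.2.1; cold-drawn → X.2.1.3. Scheduled 21%. quota on X.2.1.3 exhausted → over-quota 33%; Kestria agreement on X.3.1.1: X.2.1.3 not covered. → 33%.
Sum: 3% + 28% + 32% + 18% + 33% = 114%.

114%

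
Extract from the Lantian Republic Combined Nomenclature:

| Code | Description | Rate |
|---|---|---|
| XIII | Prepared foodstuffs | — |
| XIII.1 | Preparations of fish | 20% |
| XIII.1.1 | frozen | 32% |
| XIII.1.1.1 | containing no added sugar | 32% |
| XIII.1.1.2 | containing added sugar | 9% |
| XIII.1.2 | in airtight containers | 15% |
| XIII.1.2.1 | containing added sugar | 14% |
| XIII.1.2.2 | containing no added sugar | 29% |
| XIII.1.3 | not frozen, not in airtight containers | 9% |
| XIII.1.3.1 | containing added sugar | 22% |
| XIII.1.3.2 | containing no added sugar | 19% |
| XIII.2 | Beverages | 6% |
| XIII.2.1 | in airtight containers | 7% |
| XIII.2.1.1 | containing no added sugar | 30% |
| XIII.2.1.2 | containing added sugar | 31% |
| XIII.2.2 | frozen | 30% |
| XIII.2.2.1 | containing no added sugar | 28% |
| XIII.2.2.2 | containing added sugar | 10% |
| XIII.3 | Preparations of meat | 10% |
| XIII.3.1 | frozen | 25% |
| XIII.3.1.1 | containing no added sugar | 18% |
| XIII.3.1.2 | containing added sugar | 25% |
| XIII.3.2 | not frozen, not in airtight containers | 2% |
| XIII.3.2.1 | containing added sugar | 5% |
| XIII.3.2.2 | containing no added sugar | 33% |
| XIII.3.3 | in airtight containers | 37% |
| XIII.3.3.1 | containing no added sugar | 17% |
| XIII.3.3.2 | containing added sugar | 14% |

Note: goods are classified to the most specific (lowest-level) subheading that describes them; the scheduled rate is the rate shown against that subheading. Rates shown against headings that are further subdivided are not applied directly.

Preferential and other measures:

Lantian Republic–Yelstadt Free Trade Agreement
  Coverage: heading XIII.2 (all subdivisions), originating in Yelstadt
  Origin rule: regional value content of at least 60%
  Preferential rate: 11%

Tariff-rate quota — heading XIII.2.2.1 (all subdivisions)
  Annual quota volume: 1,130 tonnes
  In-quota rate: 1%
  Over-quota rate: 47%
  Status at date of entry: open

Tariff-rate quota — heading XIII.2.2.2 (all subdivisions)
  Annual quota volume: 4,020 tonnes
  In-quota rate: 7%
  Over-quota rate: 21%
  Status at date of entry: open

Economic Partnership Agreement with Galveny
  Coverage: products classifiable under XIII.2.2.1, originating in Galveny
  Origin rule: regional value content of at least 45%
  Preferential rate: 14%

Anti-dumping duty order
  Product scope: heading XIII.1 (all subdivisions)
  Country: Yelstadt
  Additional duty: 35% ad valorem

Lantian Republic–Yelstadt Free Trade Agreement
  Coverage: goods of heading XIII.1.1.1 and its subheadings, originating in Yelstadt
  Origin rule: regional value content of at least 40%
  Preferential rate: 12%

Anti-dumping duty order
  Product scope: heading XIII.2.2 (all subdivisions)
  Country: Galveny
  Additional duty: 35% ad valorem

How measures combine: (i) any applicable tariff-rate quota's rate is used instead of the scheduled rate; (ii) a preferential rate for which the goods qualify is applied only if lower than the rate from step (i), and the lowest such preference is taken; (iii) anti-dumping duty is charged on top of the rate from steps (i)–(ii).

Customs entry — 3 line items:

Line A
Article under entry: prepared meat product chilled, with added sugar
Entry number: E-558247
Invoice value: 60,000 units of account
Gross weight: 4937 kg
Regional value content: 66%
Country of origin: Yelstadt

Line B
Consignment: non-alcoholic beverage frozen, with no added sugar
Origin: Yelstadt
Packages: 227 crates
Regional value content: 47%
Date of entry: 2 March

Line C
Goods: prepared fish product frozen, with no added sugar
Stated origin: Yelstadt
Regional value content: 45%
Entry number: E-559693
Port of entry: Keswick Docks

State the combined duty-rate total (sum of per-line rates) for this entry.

Line A: prepared meat product → XIII.3; chilled → XIII.3.2; with added sugar → XIII.3.2.1. Scheduled 5%. Yelstadt agreement on XIII.2: XIII.3.2.1 not covered; Yelstadt agreement on XIII.1.1.1: XIII.3.2.1 not covered. → 5%.
Line B: non-alcoholic beverage → XIII.2; frozen → XIII.2.2; with no added sugar → XIII.2.2.1. Scheduled 28%. quota on XIII.2.2.1 open → in-quota 1%; Yelstadt agreement on XIII.2: RVC < 60%; Yelstadt agreement on XIII.1.1.1: XIII.2.2.1 not covered. → 1%.
Line C: prepared fish product → XIII.1; frozen → XIII.1.1; with no added sugar → XIII.1.1.1. Scheduled 32%. Yelstadt agreement on XIII.2: XIII.1.1.1 not covered; Yelstadt agreement on XIII.1.1.1: RVC ≥ 40% → 12% available; preferential 12%; anti-dumping (Yelstadt, XIII.1): +35%; total 12% + 35% = 47%. → 47%.
Sum: 5% + 1% + 47% = 53%.

53%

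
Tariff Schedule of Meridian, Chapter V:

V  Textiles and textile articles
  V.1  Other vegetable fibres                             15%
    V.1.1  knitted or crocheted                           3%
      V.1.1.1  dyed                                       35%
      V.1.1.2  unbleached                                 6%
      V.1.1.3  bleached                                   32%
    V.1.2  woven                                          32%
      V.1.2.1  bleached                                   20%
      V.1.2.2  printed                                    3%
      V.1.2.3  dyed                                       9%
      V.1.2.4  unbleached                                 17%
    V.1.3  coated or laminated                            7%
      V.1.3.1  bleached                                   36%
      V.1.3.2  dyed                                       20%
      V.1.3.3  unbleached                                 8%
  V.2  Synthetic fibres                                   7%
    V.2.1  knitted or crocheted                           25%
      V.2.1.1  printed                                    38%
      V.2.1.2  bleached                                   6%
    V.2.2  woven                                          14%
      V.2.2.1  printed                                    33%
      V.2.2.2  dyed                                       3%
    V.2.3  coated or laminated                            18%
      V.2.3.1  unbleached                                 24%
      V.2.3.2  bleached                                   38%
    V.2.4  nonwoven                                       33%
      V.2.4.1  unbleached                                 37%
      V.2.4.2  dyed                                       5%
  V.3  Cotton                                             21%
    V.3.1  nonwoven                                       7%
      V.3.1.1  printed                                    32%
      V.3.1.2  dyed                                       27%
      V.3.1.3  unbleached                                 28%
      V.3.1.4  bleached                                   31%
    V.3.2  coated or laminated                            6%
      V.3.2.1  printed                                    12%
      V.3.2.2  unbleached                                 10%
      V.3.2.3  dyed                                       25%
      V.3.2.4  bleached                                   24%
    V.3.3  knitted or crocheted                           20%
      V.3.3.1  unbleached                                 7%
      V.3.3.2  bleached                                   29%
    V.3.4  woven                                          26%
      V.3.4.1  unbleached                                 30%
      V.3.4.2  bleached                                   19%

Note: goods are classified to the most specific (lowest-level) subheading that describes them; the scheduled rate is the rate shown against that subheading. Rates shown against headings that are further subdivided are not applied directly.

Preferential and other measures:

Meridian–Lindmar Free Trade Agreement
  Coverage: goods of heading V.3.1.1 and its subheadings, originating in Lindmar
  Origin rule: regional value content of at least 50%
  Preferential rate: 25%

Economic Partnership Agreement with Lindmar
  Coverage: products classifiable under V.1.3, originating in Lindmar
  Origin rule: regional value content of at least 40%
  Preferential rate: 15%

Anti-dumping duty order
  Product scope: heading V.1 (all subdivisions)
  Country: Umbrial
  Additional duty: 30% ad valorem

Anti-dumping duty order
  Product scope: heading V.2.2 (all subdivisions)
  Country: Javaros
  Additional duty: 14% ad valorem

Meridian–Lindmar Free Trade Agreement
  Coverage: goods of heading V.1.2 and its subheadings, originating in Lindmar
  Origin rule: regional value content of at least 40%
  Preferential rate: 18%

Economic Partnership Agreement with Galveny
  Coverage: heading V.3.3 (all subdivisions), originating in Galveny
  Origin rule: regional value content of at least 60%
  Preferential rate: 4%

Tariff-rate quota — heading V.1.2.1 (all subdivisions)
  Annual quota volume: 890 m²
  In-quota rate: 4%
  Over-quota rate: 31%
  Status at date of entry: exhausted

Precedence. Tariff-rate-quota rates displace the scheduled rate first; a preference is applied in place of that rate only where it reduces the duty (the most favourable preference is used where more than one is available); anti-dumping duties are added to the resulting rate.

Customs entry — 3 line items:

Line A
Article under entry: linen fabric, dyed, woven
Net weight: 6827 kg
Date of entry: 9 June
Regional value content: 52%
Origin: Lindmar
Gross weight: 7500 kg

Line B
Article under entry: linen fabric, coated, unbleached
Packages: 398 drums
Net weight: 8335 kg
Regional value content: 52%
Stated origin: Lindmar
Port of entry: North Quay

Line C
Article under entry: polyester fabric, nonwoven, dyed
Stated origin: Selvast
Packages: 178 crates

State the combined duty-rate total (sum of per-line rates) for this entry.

Line A: linen → V.1; woven → V.1.2; dyed → V.1.2.3. Scheduled 9%. Lindmar agreement on V.3.1.1: V.1.2.3 not covered; Lindmar agreement on V.1.3: V.1.2.3 not covered; Lindmar agreement on V.1.2: RVC ≥ 40% → 18% available; preference 18% not lower than 9% → no reduction. → 9%.
Line B: linen → V.1; coated → V.1.3; unbleached → V.1.3.3. Scheduled 8%. Lindmar agreement on V.3.1.1: V.1.3.3 not covered; Lindmar agreement on V.1.3: RVC ≥ 40% → 15% available; Lindmar agreement on V.1.2: V.1.3.3 not covered; preference 15% not lower than 8% → no reduction. → 8%.
Line C: polyester → V.2; nonwoven → V.2.4; dyed → V.2.4.2. Scheduled 5%. No special measure applies. → 5%.
Sum: 9% + 8% + 5% = 22%.

22%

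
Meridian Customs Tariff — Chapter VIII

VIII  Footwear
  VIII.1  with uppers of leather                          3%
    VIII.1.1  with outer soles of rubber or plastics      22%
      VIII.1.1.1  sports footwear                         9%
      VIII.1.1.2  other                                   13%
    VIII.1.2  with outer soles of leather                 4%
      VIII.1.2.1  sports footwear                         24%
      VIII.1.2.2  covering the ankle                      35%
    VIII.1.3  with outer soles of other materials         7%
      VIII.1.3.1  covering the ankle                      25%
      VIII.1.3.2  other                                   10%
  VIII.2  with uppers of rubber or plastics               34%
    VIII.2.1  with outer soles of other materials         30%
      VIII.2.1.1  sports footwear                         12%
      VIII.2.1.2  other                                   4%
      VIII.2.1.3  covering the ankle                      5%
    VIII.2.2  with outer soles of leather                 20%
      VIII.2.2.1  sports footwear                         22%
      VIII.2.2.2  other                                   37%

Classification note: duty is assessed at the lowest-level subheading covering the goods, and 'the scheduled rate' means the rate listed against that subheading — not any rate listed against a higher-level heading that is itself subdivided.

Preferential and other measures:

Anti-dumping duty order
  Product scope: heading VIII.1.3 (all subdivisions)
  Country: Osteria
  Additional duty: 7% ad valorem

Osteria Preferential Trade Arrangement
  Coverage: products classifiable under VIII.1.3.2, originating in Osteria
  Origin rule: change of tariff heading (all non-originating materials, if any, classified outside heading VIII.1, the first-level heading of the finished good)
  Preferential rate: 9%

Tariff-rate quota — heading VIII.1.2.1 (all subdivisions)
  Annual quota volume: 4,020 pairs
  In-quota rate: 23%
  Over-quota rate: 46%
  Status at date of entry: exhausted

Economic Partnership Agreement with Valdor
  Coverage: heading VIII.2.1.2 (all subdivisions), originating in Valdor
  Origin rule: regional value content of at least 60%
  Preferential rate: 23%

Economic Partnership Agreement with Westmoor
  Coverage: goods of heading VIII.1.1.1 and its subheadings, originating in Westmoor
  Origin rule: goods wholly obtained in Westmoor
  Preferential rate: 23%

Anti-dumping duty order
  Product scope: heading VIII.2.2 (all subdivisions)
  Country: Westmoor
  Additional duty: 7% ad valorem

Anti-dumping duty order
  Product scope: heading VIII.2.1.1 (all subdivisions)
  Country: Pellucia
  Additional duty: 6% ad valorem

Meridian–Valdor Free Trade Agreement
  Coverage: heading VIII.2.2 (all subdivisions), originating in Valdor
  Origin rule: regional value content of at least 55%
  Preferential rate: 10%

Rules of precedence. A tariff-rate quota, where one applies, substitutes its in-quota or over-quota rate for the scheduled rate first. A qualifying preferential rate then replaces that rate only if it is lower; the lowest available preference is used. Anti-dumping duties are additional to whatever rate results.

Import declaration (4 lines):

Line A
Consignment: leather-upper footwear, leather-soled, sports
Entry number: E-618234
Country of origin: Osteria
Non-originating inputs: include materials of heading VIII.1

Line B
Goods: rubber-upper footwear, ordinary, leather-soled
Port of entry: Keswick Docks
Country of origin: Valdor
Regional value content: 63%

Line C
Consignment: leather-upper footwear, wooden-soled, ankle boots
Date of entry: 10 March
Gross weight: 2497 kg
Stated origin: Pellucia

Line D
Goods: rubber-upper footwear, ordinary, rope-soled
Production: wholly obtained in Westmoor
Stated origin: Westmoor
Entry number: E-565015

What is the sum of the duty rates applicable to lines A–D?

85%

Line A: leather-upper → VIII.1; leather-soled → VIII.1.2; sports → VIII.1.2.1. Scheduled 24%. quota on VIII.1.2.1 exhausted → over-quota 46%; Osteria agreement on VIII.1.3.2: VIII.1.2.1 not covered. → 46%.
Line B: rubber-upper → VIII.2; leather-soled → VIII.2.2; ordinary → VIII.2.2.2. Scheduled 37%. Valdor agreement on VIII.2.1.2: VIII.2.2.2 not covered; Valdor agreement on VIII.2.2: RVC ≥ 55% → 10% available; preferential 10%. → 10%.
Line C: leather-upper → VIII.1; wooden-soled → VIII.1.3; ankle boots → VIII.1.3.1. Scheduled 25%. No special measure applies. → 25%.
Line D: rubber-upper → VIII.2; rope-soled → VIII.2.1; ordinary → VIII.2.1.2. Scheduled 4%. Westmoor agreement on VIII.1.1.1: VIII.2.1.2 not covered. → 4%.
Sum: 46% + 10% + 25% + 4% = 85%.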